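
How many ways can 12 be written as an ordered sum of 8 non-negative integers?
C(12+8-1, 8-1) = C(19, 7) = 50388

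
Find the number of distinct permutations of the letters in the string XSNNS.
5! / (1! × 2! × 2!) = 30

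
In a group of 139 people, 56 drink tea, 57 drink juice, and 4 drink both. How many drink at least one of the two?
|A∪B| = |A| + |B| - |A∩B| = 56 + 57 - 4 = 109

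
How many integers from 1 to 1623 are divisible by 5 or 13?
⌊1623/5⌋ + ⌊1623/13⌋ - ⌊1623/65⌋ = 324 + 124 - 24 = 424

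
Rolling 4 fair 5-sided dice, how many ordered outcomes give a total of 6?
Coefficient of x^6 in (x + x² + ... + x^5)^4. By inclusion-exclusion on dice exceeding 5: Σ_j (-1)^j C(4,j)·C(6-1-5j, 3) = C(4,0)·C(5,3) = 1·10 = 10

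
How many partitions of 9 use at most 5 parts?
By conjugation, equals partitions of 9 into parts ≤ 5. Let r_j(i) = number of partitions of i into parts ≤ j, for i = 0..9. r_1(i) = 1 for all i; r_j(i) = r_{j-1}(i) + r_j(i-j). Rows j = 2..5: ≤2: 1 1 2 2 3 3 4 4 5 5; ≤3: 1 1 2 3 4 5 7 8 10 12; ≤4: 1 1 2 3 5 6 9 11 15 18; ≤5: 1 1 2 3 5 7 10 13 18 23. r_5(9) = 23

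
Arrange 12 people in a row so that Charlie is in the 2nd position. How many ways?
Fix one position: (12-1)! = 39916800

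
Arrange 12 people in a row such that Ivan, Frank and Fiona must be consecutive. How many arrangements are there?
Treat the 3 as one block: (12-3+1)! × 3! = 3628800 × 6 = 21772800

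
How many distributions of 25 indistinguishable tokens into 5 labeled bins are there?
C(25+5-1, 5-1) = C(29, 4) = 23751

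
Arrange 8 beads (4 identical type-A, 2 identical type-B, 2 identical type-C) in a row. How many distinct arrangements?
8! / (4! × 2! × 2!) = 420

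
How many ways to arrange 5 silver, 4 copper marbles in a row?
9! / (5! × 4!) = 126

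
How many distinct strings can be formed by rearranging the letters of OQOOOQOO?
8! / (6! × 2!) = 28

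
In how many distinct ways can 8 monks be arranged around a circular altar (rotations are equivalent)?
Circular: fix one position, arrange the rest. (8-1)! = 5040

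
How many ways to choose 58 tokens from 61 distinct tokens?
C(61,58) = 61!/(58!×3!) = 35990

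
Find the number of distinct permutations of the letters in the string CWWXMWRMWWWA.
12! / (1! × 1! × 1! × 1! × 2! × 6!) = 332640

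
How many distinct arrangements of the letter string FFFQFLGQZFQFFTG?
15! / (1! × 1! × 2! × 7! × 3! × 1!) = 21621600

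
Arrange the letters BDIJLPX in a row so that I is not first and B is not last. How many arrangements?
By inclusion-exclusion: 7! - 2×(7-1)! + (7-2)! = 5040 - 1440 + 120 = 3720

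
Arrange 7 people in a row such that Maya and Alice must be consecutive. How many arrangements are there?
Treat the 2 as one block: (7-2+1)! × 2! = 720 × 2 = 1440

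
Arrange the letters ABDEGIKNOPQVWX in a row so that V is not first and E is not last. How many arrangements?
By inclusion-exclusion: 14! - 2×(14-1)! + (14-2)! = 87178291200 - 12454041600 + 479001600 = 75203251200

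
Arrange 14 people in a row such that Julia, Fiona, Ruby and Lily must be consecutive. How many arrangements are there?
Treat the 4 as one block: (14-4+1)! × 4! = 39916800 × 24 = 958003200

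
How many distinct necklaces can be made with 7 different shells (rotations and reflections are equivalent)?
(7-1)!/2 = 720/2 = 360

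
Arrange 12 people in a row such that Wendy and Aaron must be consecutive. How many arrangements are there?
Treat the 2 as one block: (12-2+1)! × 2! = 39916800 × 2 = 79833600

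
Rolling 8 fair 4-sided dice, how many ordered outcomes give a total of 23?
Coefficient of x^23 in (x + x² + ... + x^4)^8. By inclusion-exclusion on dice exceeding 4: Σ_j (-1)^j C(8,j)·C(23-1-4j, 7) = C(8,0)·C(22,7) - C(8,1)·C(18,7) + C(8,2)·C(14,7) - C(8,3)·C(10,7) = 1·170544 - 8·31824 + 28·3432 - 56·120 = 5328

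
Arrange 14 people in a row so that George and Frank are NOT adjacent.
Total - adjacent = 14! - (14-1)!×2 = 87178291200 - 12454041600 = 74724249600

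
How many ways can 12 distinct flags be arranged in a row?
12! = 479001600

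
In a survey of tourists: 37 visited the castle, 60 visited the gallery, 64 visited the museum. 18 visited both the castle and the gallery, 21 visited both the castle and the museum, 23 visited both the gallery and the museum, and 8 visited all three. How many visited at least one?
|A∪B∪C| = 37+60+64-18-21-23+8 = 107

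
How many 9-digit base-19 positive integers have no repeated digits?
First digit: 18 choices (nonzero). Then descending: 18 × 18 × 17 × 16 × 15 × 14 × 13 × 12 × 11 = 31757806080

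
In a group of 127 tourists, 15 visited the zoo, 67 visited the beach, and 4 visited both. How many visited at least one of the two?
|A∪B| = |A| + |B| - |A∩B| = 15 + 67 - 4 = 78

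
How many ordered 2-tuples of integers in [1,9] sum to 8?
Coefficient of x^8 in (x + x² + ... + x^9)^2. By inclusion-exclusion on dice exceeding 9: Σ_j (-1)^j C(2,j)·C(8-1-9j, 1) = C(2,0)·C(7,1) = 1·7 = 7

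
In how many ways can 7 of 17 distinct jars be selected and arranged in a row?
P(17,7) = 17!/(17-7)! = 98017920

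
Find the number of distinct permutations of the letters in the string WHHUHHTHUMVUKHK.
15! / (3! × 2! × 1! × 1! × 1! × 1! × 6!) = 151351200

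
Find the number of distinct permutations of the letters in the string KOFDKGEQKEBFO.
13! / (2! × 1! × 1! × 1! × 3! × 2! × 1! × 2!) = 129729600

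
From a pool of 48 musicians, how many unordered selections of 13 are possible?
C(48,13) = 48!/(13!×35!) = 192928249296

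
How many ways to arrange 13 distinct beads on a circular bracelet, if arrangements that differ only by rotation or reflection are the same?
(13-1)!/2 = 479001600/2 = 239500800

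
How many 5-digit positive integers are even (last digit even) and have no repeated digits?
Last∈{0,2,4,6,8}. Last=0: 3024. Last nonzero: 4×8×P(8,3) = 10752. Total = 13776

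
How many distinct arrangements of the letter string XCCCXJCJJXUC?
12! / (5! × 3! × 3! × 1!) = 110880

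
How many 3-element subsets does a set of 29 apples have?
C(29,3) = 29!/(3!×26!) = 3654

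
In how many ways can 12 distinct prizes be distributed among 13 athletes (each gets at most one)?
P(13,12) = 13!/(13-12)! = 6227020800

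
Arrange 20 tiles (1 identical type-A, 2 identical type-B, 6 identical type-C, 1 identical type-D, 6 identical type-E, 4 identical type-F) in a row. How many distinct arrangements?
20! / (1! × 2! × 6! × 1! × 6! × 4!) = 97772875200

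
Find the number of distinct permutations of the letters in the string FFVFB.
5! / (1! × 3! × 1!) = 20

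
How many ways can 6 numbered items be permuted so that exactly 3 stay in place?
Choose the 3 fixed points C(6,3) = 20, derange the rest: !3 = Σ_{j=0}^{3} (-1)^j·3!/j! = 6 - 6 + 3 - 1 = 2. Product = 20 × 2 = 40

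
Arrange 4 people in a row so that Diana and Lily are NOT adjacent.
Total - adjacent = 4! - (4-1)!×2 = 24 - 12 = 12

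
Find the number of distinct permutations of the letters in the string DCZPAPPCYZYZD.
13! / (3! × 2! × 2! × 1! × 2! × 3!) = 21621600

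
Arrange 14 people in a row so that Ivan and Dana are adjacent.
Treat as block: (14-1)! × 2! = 6227020800 × 2 = 12454041600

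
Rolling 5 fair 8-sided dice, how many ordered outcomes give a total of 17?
Coefficient of x^17 in (x + x² + ... + x^8)^5. By inclusion-exclusion on dice exceeding 8: Σ_j (-1)^j C(5,j)·C(17-1-8j, 4) = C(5,0)·C(16,4) - C(5,1)·C(8,4) = 1·1820 - 5·70 = 1470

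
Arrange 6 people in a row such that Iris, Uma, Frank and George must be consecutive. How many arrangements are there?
Treat the 4 as one block: (6-4+1)! × 4! = 6 × 24 = 144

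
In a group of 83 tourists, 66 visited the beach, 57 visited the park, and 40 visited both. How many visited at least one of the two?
|A∪B| = |A| + |B| - |A∩B| = 66 + 57 - 40 = 83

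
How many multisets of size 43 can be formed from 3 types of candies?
C(43+3-1, 3-1) = C(45, 2) = 990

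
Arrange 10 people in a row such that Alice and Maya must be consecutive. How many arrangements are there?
Treat the 2 as one block: (10-2+1)! × 2! = 362880 × 2 = 725760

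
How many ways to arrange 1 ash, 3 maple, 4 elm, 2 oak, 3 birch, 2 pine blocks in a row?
15! / (1! × 3! × 4! × 2! × 3! × 2!) = 378378000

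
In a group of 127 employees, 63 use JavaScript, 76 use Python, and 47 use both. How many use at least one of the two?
|A∪B| = |A| + |B| - |A∩B| = 63 + 76 - 47 = 92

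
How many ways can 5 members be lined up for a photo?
5! = 120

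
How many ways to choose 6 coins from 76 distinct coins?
C(76,6) = 76!/(6!×70!) = 218618940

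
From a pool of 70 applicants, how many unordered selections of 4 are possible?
C(70,4) = 70!/(4!×66!) = 916895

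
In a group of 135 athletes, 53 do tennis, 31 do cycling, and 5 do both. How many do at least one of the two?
|A∪B| = |A| + |B| - |A∩B| = 53 + 31 - 5 = 79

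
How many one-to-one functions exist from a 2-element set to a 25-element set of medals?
P(25,2) = 25!/(25-2)! = 600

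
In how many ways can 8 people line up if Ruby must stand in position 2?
Fix one position: (8-1)! = 5040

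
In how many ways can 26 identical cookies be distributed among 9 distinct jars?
C(26+9-1, 9-1) = C(34, 8) = 18156204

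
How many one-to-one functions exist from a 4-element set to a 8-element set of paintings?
P(8,4) = 8!/(8-4)! = 1680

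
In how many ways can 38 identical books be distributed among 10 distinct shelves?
C(38+10-1, 10-1) = C(47, 9) = 1362649145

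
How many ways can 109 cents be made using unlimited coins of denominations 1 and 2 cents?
Coefficient of x^109 in 1/(1-x^1) · 1/(1-x^2). Use j coins of 2 for j = 0..⌊109/2⌋ = 54, the rest in 1s: 54 + 1 = 55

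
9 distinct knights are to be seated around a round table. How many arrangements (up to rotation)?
Circular: fix one position, arrange the rest. (9-1)! = 40320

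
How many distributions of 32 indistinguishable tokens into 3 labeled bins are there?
C(32+3-1, 3-1) = C(34, 2) = 561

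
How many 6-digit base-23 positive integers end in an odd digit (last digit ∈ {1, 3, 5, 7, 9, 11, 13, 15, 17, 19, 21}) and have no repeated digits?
Last∈{1,3,5,7,9,11,13,15,17,19,21}. Last=0: 0. Last nonzero: 11×21×P(21,4) = 33180840. Total = 33180840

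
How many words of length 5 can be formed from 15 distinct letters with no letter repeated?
P(15,5) = 15!/(15-5)! = 360360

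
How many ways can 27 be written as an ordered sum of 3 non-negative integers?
C(27+3-1, 3-1) = C(29, 2) = 406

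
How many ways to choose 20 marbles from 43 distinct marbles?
C(43,20) = 43!/(20!×23!) = 960566918220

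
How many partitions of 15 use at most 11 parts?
By conjugation, equals partitions of 15 into parts ≤ 11. Let r_j(i) = number of partitions of i into parts ≤ j, for i = 0..15. r_1(i) = 1 for all i; r_j(i) = r_{j-1}(i) + r_j(i-j). Rows j = 2..11: ≤2: 1 1 2 2 3 3 4 4 5 5 6 6 7 7 8 8; ≤3: 1 1 2 3 4 5 7 8 10 12 14 16 19 21 24 27; ≤4: 1 1 2 3 5 6 9 11 15 18 23 27 34 39 47 54; ≤5: 1 1 2 3 5 7 10 13 18 23 30 37 47 57 70 84; ≤6: 1 1 2 3 5 7 11 14 20 26 35 44 58 71 90 110; ≤7: 1 1 2 3 5 7 11 15 21 28 38 49 65 82 105 131; ≤8: 1 1 2 3 5 7 11 15 22 29 40 52 70 89 116 146; ≤9: 1 1 2 3 5 7 11 15 22 30 41 54 73 94 123 157; ≤10: 1 1 2 3 5 7 11 15 22 30 42 55 75 97 128 164; ≤11: 1 1 2 3 5 7 11 15 22 30 42 56 76 99 131 169. r_11(15) = 169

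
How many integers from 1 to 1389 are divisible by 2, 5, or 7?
⌊1389/2⌋+⌊1389/5⌋+⌊1389/7⌋ - ⌊1389/10⌋-⌊1389/14⌋-⌊1389/35⌋ + ⌊1389/70⌋ = 694+277+198 - 138-99-39 + 19 = 912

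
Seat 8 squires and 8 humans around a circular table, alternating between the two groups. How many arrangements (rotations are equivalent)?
Fix one of the squires: (8-1)! ways for the remaining squires, × 8! ways for the humans = 5040 × 40320 = 203212800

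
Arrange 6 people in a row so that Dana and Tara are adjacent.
Treat as block: (6-1)! × 2! = 120 × 2 = 240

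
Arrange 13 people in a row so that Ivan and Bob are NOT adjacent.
Total - adjacent = 13! - (13-1)!×2 = 6227020800 - 958003200 = 5269017600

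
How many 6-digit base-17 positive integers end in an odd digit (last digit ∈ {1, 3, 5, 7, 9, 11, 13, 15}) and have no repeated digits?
Last∈{1,3,5,7,9,11,13,15}. Last=0: 0. Last nonzero: 8×15×P(15,4) = 3931200. Total = 3931200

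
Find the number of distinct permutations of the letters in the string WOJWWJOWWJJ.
11! / (2! × 4! × 5!) = 6930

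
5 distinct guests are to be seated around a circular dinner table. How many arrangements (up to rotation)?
Circular: fix one position, arrange the rest. (5-1)! = 24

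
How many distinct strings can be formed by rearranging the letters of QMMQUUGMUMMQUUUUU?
17! / (5! × 1! × 3! × 8!) = 12252240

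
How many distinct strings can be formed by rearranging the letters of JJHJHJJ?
7! / (2! × 5!) = 21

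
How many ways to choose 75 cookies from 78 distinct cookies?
C(78,75) = 78!/(75!×3!) = 76076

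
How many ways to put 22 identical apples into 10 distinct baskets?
C(22+10-1, 10-1) = C(31, 9) = 20160075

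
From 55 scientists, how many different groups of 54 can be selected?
C(55,54) = 55!/(54!×1!) = 55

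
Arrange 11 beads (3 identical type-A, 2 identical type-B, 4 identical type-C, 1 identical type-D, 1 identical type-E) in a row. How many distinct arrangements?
11! / (3! × 2! × 4! × 1! × 1!) = 138600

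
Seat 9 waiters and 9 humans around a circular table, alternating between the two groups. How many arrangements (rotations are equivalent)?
Fix one of the waiters: (9-1)! ways for the remaining waiters, × 9! ways for the humans = 40320 × 362880 = 14631321600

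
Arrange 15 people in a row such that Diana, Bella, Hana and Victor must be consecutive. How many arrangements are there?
Treat the 4 as one block: (15-4+1)! × 4! = 479001600 × 24 = 11496038400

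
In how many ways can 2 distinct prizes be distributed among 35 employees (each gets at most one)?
P(35,2) = 35!/(35-2)! = 1190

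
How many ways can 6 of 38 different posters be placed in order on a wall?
P(38,6) = 38!/(38-6)! = 1987690320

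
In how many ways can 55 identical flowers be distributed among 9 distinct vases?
C(55+9-1, 9-1) = C(63, 8) = 3872894697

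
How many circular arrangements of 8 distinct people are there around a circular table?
Circular: fix one position, arrange the rest. (8-1)! = 5040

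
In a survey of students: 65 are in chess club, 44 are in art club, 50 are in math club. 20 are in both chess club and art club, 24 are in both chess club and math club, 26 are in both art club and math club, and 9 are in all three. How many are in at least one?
|A∪B∪C| = 65+44+50-20-24-26+9 = 98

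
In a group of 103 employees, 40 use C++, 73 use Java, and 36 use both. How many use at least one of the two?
|A∪B| = |A| + |B| - |A∩B| = 40 + 73 - 36 = 77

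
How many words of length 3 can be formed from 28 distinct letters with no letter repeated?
P(28,3) = 28!/(28-3)! = 19656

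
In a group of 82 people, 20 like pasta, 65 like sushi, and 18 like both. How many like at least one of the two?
|A∪B| = |A| + |B| - |A∩B| = 20 + 65 - 18 = 67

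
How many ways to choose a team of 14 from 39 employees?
C(39,14) = 39!/(14!×25!) = 15084504396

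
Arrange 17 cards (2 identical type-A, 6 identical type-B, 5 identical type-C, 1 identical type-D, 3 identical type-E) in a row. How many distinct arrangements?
17! / (2! × 6! × 5! × 1! × 3!) = 343062720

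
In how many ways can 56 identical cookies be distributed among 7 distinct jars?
C(56+7-1, 7-1) = C(62, 6) = 61474519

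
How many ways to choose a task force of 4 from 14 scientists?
C(14,4) = 14!/(4!×10!) = 1001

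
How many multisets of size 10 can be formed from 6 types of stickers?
C(10+6-1, 6-1) = C(15, 5) = 3003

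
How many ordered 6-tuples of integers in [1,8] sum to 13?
Coefficient of x^13 in (x + x² + ... + x^8)^6. By inclusion-exclusion on dice exceeding 8: Σ_j (-1)^j C(6,j)·C(13-1-8j, 5) = C(6,0)·C(12,5) = 1·792 = 792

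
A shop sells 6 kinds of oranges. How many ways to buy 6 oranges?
C(6+6-1, 6-1) = C(11, 5) = 462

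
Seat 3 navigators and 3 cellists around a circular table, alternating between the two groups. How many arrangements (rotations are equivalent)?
Fix one of the navigators: (3-1)! ways for the remaining navigators, × 3! ways for the cellists = 2 × 6 = 12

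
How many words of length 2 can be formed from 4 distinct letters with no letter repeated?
P(4,2) = 4!/(4-2)! = 12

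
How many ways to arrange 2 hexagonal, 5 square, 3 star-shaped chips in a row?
10! / (2! × 5! × 3!) = 2520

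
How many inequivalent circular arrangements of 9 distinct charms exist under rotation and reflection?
(9-1)!/2 = 40320/2 = 20160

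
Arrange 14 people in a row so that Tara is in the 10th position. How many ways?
Fix one position: (14-1)! = 6227020800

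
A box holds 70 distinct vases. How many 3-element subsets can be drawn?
C(70,3) = 70!/(3!×67!) = 54740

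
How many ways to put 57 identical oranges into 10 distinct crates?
C(57+10-1, 10-1) = C(66, 9) = 37014131440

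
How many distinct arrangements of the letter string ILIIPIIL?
8! / (1! × 5! × 2!) = 168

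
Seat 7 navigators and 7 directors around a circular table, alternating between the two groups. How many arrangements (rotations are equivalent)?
Fix one of the navigators: (7-1)! ways for the remaining navigators, × 7! ways for the directors = 720 × 5040 = 3628800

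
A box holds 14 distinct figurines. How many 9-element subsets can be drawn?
C(14,9) = 14!/(9!×5!) = 2002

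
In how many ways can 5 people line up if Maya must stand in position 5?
Fix one position: (5-1)! = 24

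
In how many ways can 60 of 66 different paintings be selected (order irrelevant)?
C(66,60) = 66!/(60!×6!) = 90858768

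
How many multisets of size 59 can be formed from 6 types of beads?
C(59+6-1, 6-1) = C(64, 5) = 7624512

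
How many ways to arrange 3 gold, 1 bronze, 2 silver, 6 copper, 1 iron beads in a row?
13! / (3! × 1! × 2! × 6! × 1!) = 720720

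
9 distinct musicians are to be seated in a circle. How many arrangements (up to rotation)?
Circular: fix one position, arrange the rest. (9-1)! = 40320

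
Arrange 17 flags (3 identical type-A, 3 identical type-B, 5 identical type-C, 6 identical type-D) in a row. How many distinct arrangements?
17! / (3! × 3! × 5! × 6!) = 114354240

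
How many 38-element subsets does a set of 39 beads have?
C(39,38) = 39!/(38!×1!) = 39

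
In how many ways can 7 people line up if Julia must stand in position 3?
Fix one position: (7-1)! = 720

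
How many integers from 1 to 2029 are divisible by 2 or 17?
⌊2029/2⌋ + ⌊2029/17⌋ - ⌊2029/34⌋ = 1014 + 119 - 59 = 1074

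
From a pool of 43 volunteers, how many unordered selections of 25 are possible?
C(43,25) = 43!/(25!×18!) = 608359048206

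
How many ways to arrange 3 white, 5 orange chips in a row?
8! / (3! × 5!) = 56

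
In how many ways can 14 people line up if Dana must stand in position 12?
Fix one position: (14-1)! = 6227020800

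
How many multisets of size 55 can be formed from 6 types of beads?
C(55+6-1, 6-1) = C(60, 5) = 5461512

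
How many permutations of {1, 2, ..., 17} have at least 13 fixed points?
Exactly j fixed points: C(17,j)·!(17-j); sum over j ≥ 13 (derangement numbers via !m = (m-1)·(!(m-1) + !(m-2)): !0..!4 = 1, 0, 1, 2, 9). Σ_{j=13}^{17} C(17,j)·!(17-j) = C(17,13)·!4 + C(17,14)·!3 + C(17,15)·!2 + C(17,16)·!1 + C(17,17)·!0 = 2380·9 + 680·2 + 136·1 + 17·0 + 1·1 = 22917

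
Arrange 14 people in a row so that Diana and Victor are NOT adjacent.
Total - adjacent = 14! - (14-1)!×2 = 87178291200 - 12454041600 = 74724249600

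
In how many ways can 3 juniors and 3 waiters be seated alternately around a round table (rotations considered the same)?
Fix one of the juniors: (3-1)! ways for the remaining juniors, × 3! ways for the waiters = 2 × 6 = 12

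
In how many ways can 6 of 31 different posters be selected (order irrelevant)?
C(31,6) = 31!/(6!×25!) = 736281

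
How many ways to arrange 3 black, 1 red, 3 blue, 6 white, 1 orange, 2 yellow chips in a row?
16! / (3! × 1! × 3! × 6! × 1! × 2!) = 403603200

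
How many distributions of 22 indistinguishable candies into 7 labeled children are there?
C(22+7-1, 7-1) = C(28, 6) = 376740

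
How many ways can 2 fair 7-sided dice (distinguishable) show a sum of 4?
Coefficient of x^4 in (x + x² + ... + x^7)^2. By inclusion-exclusion on dice exceeding 7: Σ_j (-1)^j C(2,j)·C(4-1-7j, 1) = C(2,0)·C(3,1) = 1·3 = 3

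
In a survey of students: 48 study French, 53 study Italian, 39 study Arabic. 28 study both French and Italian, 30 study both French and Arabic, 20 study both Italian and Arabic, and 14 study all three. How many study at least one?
|A∪B∪C| = 48+53+39-28-30-20+14 = 76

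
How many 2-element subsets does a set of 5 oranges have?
C(5,2) = 5!/(2!×3!) = 10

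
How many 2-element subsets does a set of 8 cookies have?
C(8,2) = 8!/(2!×6!) = 28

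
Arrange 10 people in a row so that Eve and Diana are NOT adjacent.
Total - adjacent = 10! - (10-1)!×2 = 3628800 - 725760 = 2903040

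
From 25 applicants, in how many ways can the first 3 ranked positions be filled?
P(25,3) = 25!/(25-3)! = 13800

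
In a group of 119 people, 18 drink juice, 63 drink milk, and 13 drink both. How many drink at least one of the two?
|A∪B| = |A| + |B| - |A∩B| = 18 + 63 - 13 = 68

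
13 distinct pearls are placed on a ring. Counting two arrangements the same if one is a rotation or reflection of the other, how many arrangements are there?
(13-1)!/2 = 479001600/2 = 239500800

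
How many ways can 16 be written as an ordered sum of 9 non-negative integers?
C(16+9-1, 9-1) = C(24, 8) = 735471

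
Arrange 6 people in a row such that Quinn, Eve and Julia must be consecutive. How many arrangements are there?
Treat the 3 as one block: (6-3+1)! × 3! = 24 × 6 = 144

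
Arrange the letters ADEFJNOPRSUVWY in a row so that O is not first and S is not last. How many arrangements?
By inclusion-exclusion: 14! - 2×(14-1)! + (14-2)! = 87178291200 - 12454041600 + 479001600 = 75203251200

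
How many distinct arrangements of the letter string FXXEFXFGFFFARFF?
15! / (1! × 1! × 3! × 1! × 8! × 1!) = 5405400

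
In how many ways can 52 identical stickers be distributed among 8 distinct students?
C(52+8-1, 8-1) = C(59, 7) = 341149446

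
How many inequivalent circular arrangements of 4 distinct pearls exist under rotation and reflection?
(4-1)!/2 = 6/2 = 3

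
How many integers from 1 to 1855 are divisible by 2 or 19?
⌊1855/2⌋ + ⌊1855/19⌋ - ⌊1855/38⌋ = 927 + 97 - 48 = 976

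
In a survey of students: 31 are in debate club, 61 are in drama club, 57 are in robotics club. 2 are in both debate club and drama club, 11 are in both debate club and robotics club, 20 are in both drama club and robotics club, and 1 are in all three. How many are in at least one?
|A∪B∪C| = 31+61+57-2-11-20+1 = 117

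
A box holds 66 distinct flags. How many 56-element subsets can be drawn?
C(66,56) = 66!/(56!×10!) = 210980549208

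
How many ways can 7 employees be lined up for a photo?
7! = 5040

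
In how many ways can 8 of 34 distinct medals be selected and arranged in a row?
P(34,8) = 34!/(34-8)! = 732058145280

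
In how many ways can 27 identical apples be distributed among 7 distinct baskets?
C(27+7-1, 7-1) = C(33, 6) = 1107568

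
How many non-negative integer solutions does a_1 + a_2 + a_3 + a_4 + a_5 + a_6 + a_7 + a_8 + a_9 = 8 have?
C(8+9-1, 9-1) = C(16, 8) = 12870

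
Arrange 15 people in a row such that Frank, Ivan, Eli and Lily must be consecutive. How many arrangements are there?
Treat the 4 as one block: (15-4+1)! × 4! = 479001600 × 24 = 11496038400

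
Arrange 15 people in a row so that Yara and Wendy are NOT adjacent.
Total - adjacent = 15! - (15-1)!×2 = 1307674368000 - 174356582400 = 1133317785600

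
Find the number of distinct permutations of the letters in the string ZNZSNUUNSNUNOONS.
16! / (6! × 2! × 2! × 3! × 3!) = 201801600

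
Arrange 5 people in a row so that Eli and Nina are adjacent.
Treat as block: (5-1)! × 2! = 24 × 2 = 48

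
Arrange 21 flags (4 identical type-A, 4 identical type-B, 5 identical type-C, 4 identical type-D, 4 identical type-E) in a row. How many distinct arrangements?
21! / (4! × 4! × 5! × 4! × 4!) = 1283268987000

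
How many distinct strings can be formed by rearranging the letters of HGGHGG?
6! / (4! × 2!) = 15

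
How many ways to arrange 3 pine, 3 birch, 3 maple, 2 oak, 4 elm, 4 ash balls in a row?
19! / (3! × 3! × 3! × 2! × 4! × 4!) = 488864376000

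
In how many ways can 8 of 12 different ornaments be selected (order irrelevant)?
C(12,8) = 12!/(8!×4!) = 495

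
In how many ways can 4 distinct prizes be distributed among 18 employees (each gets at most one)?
P(18,4) = 18!/(18-4)! = 73440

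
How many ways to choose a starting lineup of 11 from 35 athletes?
C(35,11) = 35!/(11!×24!) = 417225900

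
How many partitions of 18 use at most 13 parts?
By conjugation, equals partitions of 18 into parts ≤ 13. Let r_j(i) = number of partitions of i into parts ≤ j, for i = 0..18. r_1(i) = 1 for all i; r_j(i) = r_{j-1}(i) + r_j(i-j). Rows j = 2..13: ≤2: 1 1 2 2 3 3 4 4 5 5 6 6 7 7 8 8 9 9 10; ≤3: 1 1 2 3 4 5 7 8 10 12 14 16 19 21 24 27 30 33 37; ≤4: 1 1 2 3 5 6 9 11 15 18 23 27 34 39 47 54 64 72 84; ≤5: 1 1 2 3 5 7 10 13 18 23 30 37 47 57 70 84 101 119 141; ≤6: 1 1 2 3 5 7 11 14 20 26 35 44 58 71 90 110 136 163 199; ≤7: 1 1 2 3 5 7 11 15 21 28 38 49 65 82 105 131 164 201 248; ≤8: 1 1 2 3 5 7 11 15 22 29 40 52 70 89 116 146 186 230 288; ≤9: 1 1 2 3 5 7 11 15 22 30 41 54 73 94 123 157 201 252 318; ≤10: 1 1 2 3 5 7 11 15 22 30 42 55 75 97 128 164 212 267 340; ≤11: 1 1 2 3 5 7 11 15 22 30 42 56 76 99 131 169 219 278 355; ≤12: 1 1 2 3 5 7 11 15 22 30 42 56 77 100 133 172 224 285 366; ≤13: 1 1 2 3 5 7 11 15 22 30 42 56 77 101 134 174 227 290 373. r_13(18) = 373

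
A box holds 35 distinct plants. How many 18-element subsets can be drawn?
C(35,18) = 35!/(18!×17!) = 4537567650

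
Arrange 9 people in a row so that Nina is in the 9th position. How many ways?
Fix one position: (9-1)! = 40320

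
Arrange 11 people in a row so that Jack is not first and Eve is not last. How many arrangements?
By inclusion-exclusion: 11! - 2×(11-1)! + (11-2)! = 39916800 - 7257600 + 362880 = 33022080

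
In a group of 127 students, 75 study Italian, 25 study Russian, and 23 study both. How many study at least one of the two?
|A∪B| = |A| + |B| - |A∩B| = 75 + 25 - 23 = 77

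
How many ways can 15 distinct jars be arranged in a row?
15! = 1307674368000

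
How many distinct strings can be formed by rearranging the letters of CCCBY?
5! / (3! × 1! × 1!) = 20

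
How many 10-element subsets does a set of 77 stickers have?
C(77,10) = 77!/(10!×67!) = 1096993404430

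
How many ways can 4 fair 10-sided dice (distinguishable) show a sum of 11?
Coefficient of x^11 in (x + x² + ... + x^10)^4. By inclusion-exclusion on dice exceeding 10: Σ_j (-1)^j C(4,j)·C(11-1-10j, 3) = C(4,0)·C(10,3) = 1·120 = 120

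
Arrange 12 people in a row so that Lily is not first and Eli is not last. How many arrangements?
By inclusion-exclusion: 12! - 2×(12-1)! + (12-2)! = 479001600 - 79833600 + 3628800 = 402796800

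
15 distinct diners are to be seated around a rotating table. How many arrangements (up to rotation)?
Circular: fix one position, arrange the rest. (15-1)! = 87178291200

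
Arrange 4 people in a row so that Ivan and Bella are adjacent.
Treat as block: (4-1)! × 2! = 6 × 2 = 12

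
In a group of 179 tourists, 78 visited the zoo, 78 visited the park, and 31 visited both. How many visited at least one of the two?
|A∪B| = |A| + |B| - |A∩B| = 78 + 78 - 31 = 125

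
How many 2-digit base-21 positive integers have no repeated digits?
First digit: 20 choices (nonzero). Then descending: 20 × 20 = 400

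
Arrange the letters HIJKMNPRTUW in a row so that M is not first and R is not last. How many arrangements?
By inclusion-exclusion: 11! - 2×(11-1)! + (11-2)! = 39916800 - 7257600 + 362880 = 33022080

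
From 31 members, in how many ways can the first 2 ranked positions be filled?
P(31,2) = 31!/(31-2)! = 930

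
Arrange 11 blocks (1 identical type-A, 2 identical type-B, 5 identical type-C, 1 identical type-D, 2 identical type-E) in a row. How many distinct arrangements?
11! / (1! × 2! × 5! × 1! × 2!) = 83160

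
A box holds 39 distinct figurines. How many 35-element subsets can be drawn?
C(39,35) = 39!/(35!×4!) = 82251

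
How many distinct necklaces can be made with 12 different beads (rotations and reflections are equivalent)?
(12-1)!/2 = 39916800/2 = 19958400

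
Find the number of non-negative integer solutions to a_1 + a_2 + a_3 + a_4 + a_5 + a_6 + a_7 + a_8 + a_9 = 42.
C(42+9-1, 9-1) = C(50, 8) = 536878650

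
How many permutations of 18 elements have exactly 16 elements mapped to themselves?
Choose the 16 fixed points C(18,16) = 153, derange the rest: !2 = Σ_{j=0}^{2} (-1)^j·2!/j! = 2 - 2 + 1 = 1. Product = 153 × 1 = 153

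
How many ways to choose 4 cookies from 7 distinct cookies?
C(7,4) = 7!/(4!×3!) = 35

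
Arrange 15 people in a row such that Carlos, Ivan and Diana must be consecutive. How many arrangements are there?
Treat the 3 as one block: (15-3+1)! × 3! = 6227020800 × 6 = 37362124800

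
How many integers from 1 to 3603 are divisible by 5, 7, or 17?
⌊3603/5⌋+⌊3603/7⌋+⌊3603/17⌋ - ⌊3603/35⌋-⌊3603/85⌋-⌊3603/119⌋ + ⌊3603/595⌋ = 720+514+211 - 102-42-30 + 6 = 1277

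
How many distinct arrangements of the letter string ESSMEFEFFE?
10! / (1! × 3! × 2! × 4!) = 12600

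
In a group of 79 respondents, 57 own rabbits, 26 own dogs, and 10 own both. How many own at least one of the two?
|A∪B| = |A| + |B| - |A∩B| = 57 + 26 - 10 = 73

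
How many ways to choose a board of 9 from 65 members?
C(65,9) = 65!/(9!×56!) = 31966749880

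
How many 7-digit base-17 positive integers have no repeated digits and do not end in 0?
Last digit: 16 nonzero choices. First digit: 15 (nonzero, ≠last). Middle 5: P(15,5) = 360360. Total = 86486400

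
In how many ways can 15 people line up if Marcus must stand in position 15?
Fix one position: (15-1)! = 87178291200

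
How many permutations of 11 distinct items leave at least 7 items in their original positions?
Exactly j fixed points: C(11,j)·!(11-j); sum over j ≥ 7 (derangement numbers via !m = (m-1)·(!(m-1) + !(m-2)): !0..!4 = 1, 0, 1, 2, 9). Σ_{j=7}^{11} C(11,j)·!(11-j) = C(11,7)·!4 + C(11,8)·!3 + C(11,9)·!2 + C(11,10)·!1 + C(11,11)·!0 = 330·9 + 165·2 + 55·1 + 11·0 + 1·1 = 3356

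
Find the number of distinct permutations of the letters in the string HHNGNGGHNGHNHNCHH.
17! / (7! × 4! × 5! × 1!) = 24504480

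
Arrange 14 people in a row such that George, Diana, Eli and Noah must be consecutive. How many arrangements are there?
Treat the 4 as one block: (14-4+1)! × 4! = 39916800 × 24 = 958003200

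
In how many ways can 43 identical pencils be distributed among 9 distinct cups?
C(43+9-1, 9-1) = C(51, 8) = 636763050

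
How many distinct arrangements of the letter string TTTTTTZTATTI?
12! / (1! × 1! × 9! × 1!) = 1320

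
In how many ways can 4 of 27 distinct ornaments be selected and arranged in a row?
P(27,4) = 27!/(27-4)! = 421200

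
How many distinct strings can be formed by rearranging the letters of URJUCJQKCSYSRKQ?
15! / (2! × 2! × 2! × 2! × 2! × 2! × 2! × 1!) = 10216206000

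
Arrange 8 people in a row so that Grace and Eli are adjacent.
Treat as block: (8-1)! × 2! = 5040 × 2 = 10080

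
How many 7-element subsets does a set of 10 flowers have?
C(10,7) = 10!/(7!×3!) = 120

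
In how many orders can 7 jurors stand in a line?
7! = 5040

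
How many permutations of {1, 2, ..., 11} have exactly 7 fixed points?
Choose the 7 fixed points C(11,7) = 330, derange the rest: !4 = Σ_{j=0}^{4} (-1)^j·4!/j! = 24 - 24 + 12 - 4 + 1 = 9. Product = 330 × 9 = 2970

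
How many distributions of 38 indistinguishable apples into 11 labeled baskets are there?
C(38+11-1, 11-1) = C(48, 10) = 6540715896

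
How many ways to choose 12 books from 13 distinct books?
C(13,12) = 13!/(12!×1!) = 13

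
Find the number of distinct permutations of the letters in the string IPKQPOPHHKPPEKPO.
16! / (1! × 2! × 1! × 3! × 1! × 2! × 6!) = 1210809600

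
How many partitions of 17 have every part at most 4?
Let r_j(i) = number of partitions of i into parts ≤ j, for i = 0..17. r_1(i) = 1 for all i; r_j(i) = r_{j-1}(i) + r_j(i-j). Rows j = 2..4: ≤2: 1 1 2 2 3 3 4 4 5 5 6 6 7 7 8 8 9 9; ≤3: 1 1 2 3 4 5 7 8 10 12 14 16 19 21 24 27 30 33; ≤4: 1 1 2 3 5 6 9 11 15 18 23 27 34 39 47 54 64 72. r_4(17) = 72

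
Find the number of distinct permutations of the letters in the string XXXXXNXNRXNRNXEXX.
17! / (1! × 10! × 2! × 4!) = 2042040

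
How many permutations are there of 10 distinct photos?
10! = 3628800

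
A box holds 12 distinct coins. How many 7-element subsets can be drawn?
C(12,7) = 12!/(7!×5!) = 792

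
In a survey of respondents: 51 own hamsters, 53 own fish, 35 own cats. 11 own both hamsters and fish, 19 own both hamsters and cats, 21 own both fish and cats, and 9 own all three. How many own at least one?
|A∪B∪C| = 51+53+35-11-19-21+9 = 97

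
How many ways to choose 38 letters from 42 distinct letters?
C(42,38) = 42!/(38!×4!) = 111930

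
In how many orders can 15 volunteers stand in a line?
15! = 1307674368000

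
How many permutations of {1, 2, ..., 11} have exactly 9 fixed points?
Choose the 9 fixed points C(11,9) = 55, derange the rest: !2 = Σ_{j=0}^{2} (-1)^j·2!/j! = 2 - 2 + 1 = 1. Product = 55 × 1 = 55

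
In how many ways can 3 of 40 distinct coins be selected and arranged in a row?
P(40,3) = 40!/(40-3)! = 59280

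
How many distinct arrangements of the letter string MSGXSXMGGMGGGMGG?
16! / (2! × 4! × 2! × 8!) = 5405400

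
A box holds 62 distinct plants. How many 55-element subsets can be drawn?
C(62,55) = 62!/(55!×7!) = 491796152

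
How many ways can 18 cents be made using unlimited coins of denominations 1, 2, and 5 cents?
Coefficient of x^18 in 1/(1-x^1) · 1/(1-x^2) · 1/(1-x^5). Case on j = number of 5-cent coins (j = 0..3); remainder r = 18 - 5j is made from {1,2} in ⌊r/2⌋+1 ways. r = 18, 13, 8, 3 → 10 + 7 + 5 + 2 = 24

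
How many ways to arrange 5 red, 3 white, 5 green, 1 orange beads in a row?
14! / (5! × 3! × 5! × 1!) = 1009008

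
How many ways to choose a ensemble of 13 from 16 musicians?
C(16,13) = 16!/(13!×3!) = 560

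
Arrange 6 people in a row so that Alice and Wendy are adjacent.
Treat as block: (6-1)! × 2! = 120 × 2 = 240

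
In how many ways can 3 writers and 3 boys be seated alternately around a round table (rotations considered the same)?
Fix one of the writers: (3-1)! ways for the remaining writers, × 3! ways for the boys = 2 × 6 = 12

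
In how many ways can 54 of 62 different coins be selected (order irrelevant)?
C(62,54) = 62!/(54!×8!) = 3381098545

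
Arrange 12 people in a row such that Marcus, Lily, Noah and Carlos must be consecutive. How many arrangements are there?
Treat the 4 as one block: (12-4+1)! × 4! = 362880 × 24 = 8709120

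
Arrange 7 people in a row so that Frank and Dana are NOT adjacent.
Total - adjacent = 7! - (7-1)!×2 = 5040 - 1440 = 3600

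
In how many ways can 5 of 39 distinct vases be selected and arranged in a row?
P(39,5) = 39!/(39-5)! = 69090840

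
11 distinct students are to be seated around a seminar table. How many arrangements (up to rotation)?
Circular: fix one position, arrange the rest. (11-1)! = 3628800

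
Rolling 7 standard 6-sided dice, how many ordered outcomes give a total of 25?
Coefficient of x^25 in (x + x² + ... + x^6)^7. By inclusion-exclusion on dice exceeding 6: Σ_j (-1)^j C(7,j)·C(25-1-6j, 6) = C(7,0)·C(24,6) - C(7,1)·C(18,6) + C(7,2)·C(12,6) - C(7,3)·C(6,6) = 1·134596 - 7·18564 + 21·924 - 35·1 = 24017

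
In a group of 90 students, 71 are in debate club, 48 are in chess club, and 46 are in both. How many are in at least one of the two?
|A∪B| = |A| + |B| - |A∩B| = 71 + 48 - 46 = 73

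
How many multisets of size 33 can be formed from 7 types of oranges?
C(33+7-1, 7-1) = C(39, 6) = 3262623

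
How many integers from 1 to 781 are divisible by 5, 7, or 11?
⌊781/5⌋+⌊781/7⌋+⌊781/11⌋ - ⌊781/35⌋-⌊781/55⌋-⌊781/77⌋ + ⌊781/385⌋ = 156+111+71 - 22-14-10 + 2 = 294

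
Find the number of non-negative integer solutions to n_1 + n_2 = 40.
C(40+2-1, 2-1) = C(41, 1) = 41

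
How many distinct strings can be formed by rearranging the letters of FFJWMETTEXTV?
12! / (1! × 1! × 1! × 1! × 3! × 1! × 2! × 2!) = 19958400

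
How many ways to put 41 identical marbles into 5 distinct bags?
C(41+5-1, 5-1) = C(45, 4) = 148995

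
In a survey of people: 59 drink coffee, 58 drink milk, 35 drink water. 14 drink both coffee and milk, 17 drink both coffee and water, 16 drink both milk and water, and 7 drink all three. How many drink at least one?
|A∪B∪C| = 59+58+35-14-17-16+7 = 112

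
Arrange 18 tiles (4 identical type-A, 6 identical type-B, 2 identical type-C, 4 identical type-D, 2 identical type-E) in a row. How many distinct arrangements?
18! / (4! × 6! × 2! × 4! × 2!) = 3859455600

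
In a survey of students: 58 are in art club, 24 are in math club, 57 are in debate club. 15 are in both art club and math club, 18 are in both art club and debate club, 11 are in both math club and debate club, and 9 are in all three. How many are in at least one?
|A∪B∪C| = 58+24+57-15-18-11+9 = 104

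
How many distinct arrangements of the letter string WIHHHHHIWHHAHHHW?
16! / (2! × 3! × 1! × 10!) = 480480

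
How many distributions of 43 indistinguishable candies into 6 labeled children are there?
C(43+6-1, 6-1) = C(48, 5) = 1712304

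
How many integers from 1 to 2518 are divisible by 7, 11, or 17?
⌊2518/7⌋+⌊2518/11⌋+⌊2518/17⌋ - ⌊2518/77⌋-⌊2518/119⌋-⌊2518/187⌋ + ⌊2518/1309⌋ = 359+228+148 - 32-21-13 + 1 = 670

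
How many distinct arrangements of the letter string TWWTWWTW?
8! / (3! × 5!) = 56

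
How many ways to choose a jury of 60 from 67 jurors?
C(67,60) = 67!/(60!×7!) = 869648208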